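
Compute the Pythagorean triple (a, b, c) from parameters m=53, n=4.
(2793, 424, 2825)

Euclid's formula: a = m² - n², b = 2mn, c = m² + n²
m = 53, n = 4
a = 53² - 4² = 2809 - 16 = 2793
b = 2 × 53 × 4 = 424
c = 53² + 4² = 2809 + 16 = 2825
Verification: 2793² + 424² = 7800849 + 179776 = 7980625 = 2825² ✓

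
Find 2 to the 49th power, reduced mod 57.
41

Repeated squaring. Binary of 49 = 110001.
2^1 ≡ 2 (mod 57); 2^2 ≡ 4 (mod 57); 2^4 ≡ 16 (mod 57); 2^8 ≡ 28 (mod 57); 2^16 ≡ 43 (mod 57); 2^32 ≡ 25 (mod 57)
2^49 = 2^1 × 2^16 × 2^32 ≡ 41 (mod 57)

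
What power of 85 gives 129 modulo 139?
48

Baby-step giant-step with step n = ⌈√139⌉ = 12.
Baby steps 85^j mod 139 (j:value) for j=0..11: 0:1, 1:85, 2:136, 3:23, 4:9, 5:70, 6:112, 7:68, 8:81, 9:74, 10:35, 11:56.
Giant-step multiplier: 85^(-12) ≡ 85^(138-12) = 85^126 ≡ 45 (mod 139).
Giant steps γ_i = 129·45^i mod 139: γ_0=129, γ_1=106, γ_2=44, γ_3=34, γ_4=1 (in table at j=0).
x = i·n + j = 4·12 + 0 = 48.
Check: 85^48 ≡ 129 (mod 139).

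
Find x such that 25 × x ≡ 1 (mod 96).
73

gcd(25, 96) = 1, so the inverse exists.
Extended Euclidean algorithm on (96, 25):
96 = 3 × 25 + 21  ⟹  21 = (1)·96 + (-3)·25
25 = 1 × 21 + 4  ⟹  4 = (-1)·96 + (4)·25
21 = 5 × 4 + 1  ⟹  1 = (6)·96 + (-23)·25
So (-23)·25 ≡ 1 (mod 96), i.e. 25^(-1) ≡ -23 ≡ 73 (mod 96).
Check: 25 × 73 = 1825 ≡ 1 (mod 96)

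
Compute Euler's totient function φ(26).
12

26 = 2 × 13
φ(n) = n × ∏(1 - 1/p) for each prime p dividing n
φ(26) = 26 × (1 - 1/2) × (1 - 1/13) = 12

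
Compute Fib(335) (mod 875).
540

Matrix identity: Q^n = [[F_(n+1), F_n], [F_n, F_(n-1)]] with Q = [[1,1],[1,0]].
n = 335 = 101001111₂. Square-and-multiply, entries mod 875:
Q^1 = [[1,1],[1,0]]
Q^2 = (Q^1)² = [[2,1],[1,1]]
Q^5 = (Q^2)²·Q = [[8,5],[5,3]]
Q^10 = (Q^5)² = [[89,55],[55,34]]
Q^20 = (Q^10)² = [[446,640],[640,681]]
Q^41 = (Q^20)²·Q = [[671,391],[391,280]]
Q^83 = (Q^41)²·Q = [[213,247],[247,841]]
Q^167 = (Q^83)²·Q = [[91,503],[503,463]]
Q^335 = (Q^167)²·Q = [[77,540],[540,412]]
F_335 mod 875 = Q^335[0][1] = 540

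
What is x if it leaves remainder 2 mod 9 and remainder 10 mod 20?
110

Using Chinese Remainder Theorem:
M = 9 × 20 = 180
M1 = 20, M2 = 9
y1 = 20^(-1) mod 9 = 5
y2 = 9^(-1) mod 20 = 9
x = (2×20×5 + 10×9×9) mod 180 = 110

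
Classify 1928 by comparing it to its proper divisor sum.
deficient

Proper divisors of 1928: sum = 1 + 2 + 4 + 8 + 241 + 482 + 964 = 1702
Since 1702 < 1928, 1928 is deficient.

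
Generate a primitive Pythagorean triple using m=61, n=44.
(1785, 5368, 5657)

Euclid's formula: a = m² - n², b = 2mn, c = m² + n²
m = 61, n = 44
a = 61² - 44² = 3721 - 1936 = 1785
b = 2 × 61 × 44 = 5368
c = 61² + 44² = 3721 + 1936 = 5657
Verification: 1785² + 5368² = 3186225 + 28815424 = 32001649 = 5657² ✓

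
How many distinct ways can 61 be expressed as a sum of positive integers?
1121505

p(n) counts ways to write n as a sum of positive integers (order ignored).
Euler's pentagonal recurrence: p(k) = p(k-1) + p(k-2) - p(k-5) - p(k-7) + p(k-12) + p(k-15) - ... (offsets j(3j∓1)/2, signs ++--, p(0)=1, p(<0)=0).
DP table for k = 0..60: p(0)=1, p(1)=1, p(2)=2, p(3)=3, p(4)=5, p(5)=7, p(6)=11, p(7)=15, p(8)=22, p(9)=30, p(10)=42, p(11)=56, p(12)=77, p(13)=101, p(14)=135, p(15)=176, p(16)=231, p(17)=297, p(18)=385, p(19)=490, p(20)=627, p(21)=792, p(22)=1002, p(23)=1255, p(24)=1575, p(25)=1958, p(26)=2436, p(27)=3010, p(28)=3718, p(29)=4565, p(30)=5604, p(31)=6842, p(32)=8349, p(33)=10143, p(34)=12310, p(35)=14883, p(36)=17977, p(37)=21637, p(38)=26015, p(39)=31185, p(40)=37338, p(41)=44583, p(42)=53174, p(43)=63261, p(44)=75175, p(45)=89134, p(46)=105558, p(47)=124754, p(48)=147273, p(49)=173525, p(50)=204226, p(51)=239943, p(52)=281589, p(53)=329931, p(54)=386155, p(55)=451276, p(56)=526823, p(57)=614154, p(58)=715220, p(59)=831820, p(60)=966467.
Final step: p(61) = p(60) + p(59) - p(56) - p(54) + p(49) + p(46) - p(39) - p(35) + p(26) + p(21) - p(10) - p(4)
= 966467 + 831820 - 526823 - 386155 + 173525 + 105558 - 31185 - 14883 + 2436 + 792 - 42 - 5
= 1121505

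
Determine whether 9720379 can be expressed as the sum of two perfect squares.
Not possible

Factorization: 9720379 = 17 × 83^3
By Fermat: n is sum of two squares iff every prime p ≡ 3 (mod 4) appears to even power.
Prime(s) ≡ 3 (mod 4) with odd exponent: [(83, 3)]
Therefore 9720379 cannot be expressed as a² + b².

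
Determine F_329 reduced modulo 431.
382

Matrix identity: Q^n = [[F_(n+1), F_n], [F_n, F_(n-1)]] with Q = [[1,1],[1,0]].
n = 329 = 101001001₂. Square-and-multiply, entries mod 431:
Q^1 = [[1,1],[1,0]]
Q^2 = (Q^1)² = [[2,1],[1,1]]
Q^5 = (Q^2)²·Q = [[8,5],[5,3]]
Q^10 = (Q^5)² = [[89,55],[55,34]]
Q^20 = (Q^10)² = [[171,300],[300,302]]
Q^41 = (Q^20)²·Q = [[386,285],[285,101]]
Q^82 = (Q^41)² = [[67,13],[13,54]]
Q^164 = (Q^82)² = [[348,280],[280,68]]
Q^329 = (Q^164)²·Q = [[61,382],[382,110]]
F_329 mod 431 = Q^329[0][1] = 382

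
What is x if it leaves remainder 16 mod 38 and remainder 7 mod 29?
1080

Using Chinese Remainder Theorem:
M = 38 × 29 = 1102
M1 = 29, M2 = 38
y1 = 29^(-1) mod 38 = 21
y2 = 38^(-1) mod 29 = 13
x = (16×29×21 + 7×38×13) mod 1102 = 1080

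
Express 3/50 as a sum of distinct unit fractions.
1/17 + 1/850

Greedy algorithm:
3/50: ceiling(50/3) = 17, use 1/17
1/850: ceiling(850/1) = 850, use 1/850
Result: 3/50 = 1/17 + 1/850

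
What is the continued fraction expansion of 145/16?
[9; 16]

Euclidean algorithm steps:
145 = 9 × 16 + 1
16 = 16 × 1 + 0
Continued fraction: [9; 16]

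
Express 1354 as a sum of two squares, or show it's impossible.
25² + 27² (a=25, b=27)

Factorization: 1354 = 2 × 677
By Fermat: n is sum of two squares iff every prime p ≡ 3 (mod 4) appears to even power.
All primes ≡ 3 (mod 4) appear to even power.
Search a = 0, 1, 2, … for 1354 - a² a perfect square: first hit at a = 25: 1354 - 625 = 729 = 27².
1354 = 25² + 27² = 625 + 729 ✓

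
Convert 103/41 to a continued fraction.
[2; 1, 1, 20]

Euclidean algorithm steps:
103 = 2 × 41 + 21
41 = 1 × 21 + 20
21 = 1 × 20 + 1
20 = 20 × 1 + 0
Continued fraction: [2; 1, 1, 20]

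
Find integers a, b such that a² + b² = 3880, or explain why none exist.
6² + 62² (a=6, b=62)

Factorization: 3880 = 2^3 × 5 × 97
By Fermat: n is sum of two squares iff every prime p ≡ 3 (mod 4) appears to even power.
All primes ≡ 3 (mod 4) appear to even power.
Search a = 0, 1, 2, … for 3880 - a² a perfect square: first hit at a = 6: 3880 - 36 = 3844 = 62².
3880 = 6² + 62² = 36 + 3844 ✓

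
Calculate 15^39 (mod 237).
78

Repeated squaring. Binary of 39 = 100111.
15^1 ≡ 15 (mod 237); 15^2 ≡ 225 (mod 237); 15^4 ≡ 144 (mod 237); 15^8 ≡ 117 (mod 237); 15^16 ≡ 180 (mod 237); 15^32 ≡ 168 (mod 237)
15^39 = 15^1 × 15^2 × 15^4 × 15^32 ≡ 78 (mod 237)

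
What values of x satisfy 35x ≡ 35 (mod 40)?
x ≡ 1 (mod 8)

gcd(35, 40) = 5, which divides 35, so solutions exist.
Divide through by 5: 7x ≡ 7 (mod 8).
Find 7^(-1) mod 8 by the extended Euclidean algorithm:
8 = 1 × 7 + 1  ⟹  1 = (1)·8 + (-1)·7
So (-1)·7 ≡ 1 (mod 8), i.e. 7^(-1) ≡ -1 ≡ 7 (mod 8).
x ≡ 7 × 7 = 49 ≡ 1 (mod 8).
Check: 35 × 1 = 35 ≡ 35 (mod 40).
x ≡ 1 (mod 8), giving 5 solutions mod 40.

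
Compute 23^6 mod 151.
19

Repeated squaring. Binary of 6 = 110.
23^1 ≡ 23 (mod 151); 23^2 ≡ 76 (mod 151); 23^4 ≡ 38 (mod 151)
23^6 = 23^2 × 23^4 ≡ 19 (mod 151)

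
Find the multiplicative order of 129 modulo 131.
65

131 is prime, so ord(129) divides φ(131) = 130.
Divisors of 130: 1, 2, 5, 10, 13, 26, 65, 130.
Repeated squaring: 129^1 ≡ 129, 129^2 ≡ 4, 129^4 ≡ 16, 129^8 ≡ 125, 129^16 ≡ 36, 129^32 ≡ 117, 129^64 ≡ 65, 129^128 ≡ 33 (mod 131).
Test 129^d mod 131 for each divisor d in increasing order:
129^1 ≡ 129
129^2 ≡ 4
129^5 = 129^4·129^1 ≡ 99
129^10 = 129^8·129^2 ≡ 107
129^13 = 129^8·129^4·129^1 ≡ 61
129^26 = 129^16·129^8·129^2 ≡ 53
129^65 = 129^64·129^1 ≡ 1  ← first divisor giving 1
The order is 65.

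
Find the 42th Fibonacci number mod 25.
21

Matrix identity: Q^n = [[F_(n+1), F_n], [F_n, F_(n-1)]] with Q = [[1,1],[1,0]].
n = 42 = 101010₂. Square-and-multiply, entries mod 25:
Q^1 = [[1,1],[1,0]]
Q^2 = (Q^1)² = [[2,1],[1,1]]
Q^5 = (Q^2)²·Q = [[8,5],[5,3]]
Q^10 = (Q^5)² = [[14,5],[5,9]]
Q^21 = (Q^10)²·Q = [[11,21],[21,15]]
Q^42 = (Q^21)² = [[12,21],[21,16]]
F_42 mod 25 = Q^42[0][1] = 21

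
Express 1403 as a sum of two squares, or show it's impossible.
Not possible

Factorization: 1403 = 23 × 61
By Fermat: n is sum of two squares iff every prime p ≡ 3 (mod 4) appears to even power.
Prime(s) ≡ 3 (mod 4) with odd exponent: [(23, 1)]
Therefore 1403 cannot be expressed as a² + b².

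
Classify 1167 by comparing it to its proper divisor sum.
deficient

Proper divisors of 1167: sum = 1 + 3 + 389 = 393
Since 393 < 1167, 1167 is deficient.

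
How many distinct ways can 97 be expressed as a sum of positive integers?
133230930

p(n) counts ways to write n as a sum of positive integers (order ignored).
Euler's pentagonal recurrence: p(k) = p(k-1) + p(k-2) - p(k-5) - p(k-7) + p(k-12) + p(k-15) - ... (offsets j(3j∓1)/2, signs ++--, p(0)=1, p(<0)=0).
DP table for k = 0..96: p(0)=1, p(1)=1, p(2)=2, p(3)=3, p(4)=5, p(5)=7, p(6)=11, p(7)=15, p(8)=22, p(9)=30, p(10)=42, p(11)=56, p(12)=77, p(13)=101, p(14)=135, p(15)=176, p(16)=231, p(17)=297, p(18)=385, p(19)=490, p(20)=627, p(21)=792, p(22)=1002, p(23)=1255, p(24)=1575, p(25)=1958, p(26)=2436, p(27)=3010, p(28)=3718, p(29)=4565, p(30)=5604, p(31)=6842, p(32)=8349, p(33)=10143, p(34)=12310, p(35)=14883, p(36)=17977, p(37)=21637, p(38)=26015, p(39)=31185, p(40)=37338, p(41)=44583, p(42)=53174, p(43)=63261, p(44)=75175, p(45)=89134, p(46)=105558, p(47)=124754, p(48)=147273, p(49)=173525, p(50)=204226, p(51)=239943, p(52)=281589, p(53)=329931, p(54)=386155, p(55)=451276, p(56)=526823, p(57)=614154, p(58)=715220, p(59)=831820, p(60)=966467, p(61)=1121505, p(62)=1300156, p(63)=1505499, p(64)=1741630, p(65)=2012558, p(66)=2323520, p(67)=2679689, p(68)=3087735, p(69)=3554345, p(70)=4087968, p(71)=4697205, p(72)=5392783, p(73)=6185689, p(74)=7089500, p(75)=8118264, p(76)=9289091, p(77)=10619863, p(78)=12132164, p(79)=13848650, p(80)=15796476, p(81)=18004327, p(82)=20506255, p(83)=23338469, p(84)=26543660, p(85)=30167357, p(86)=34262962, p(87)=38887673, p(88)=44108109, p(89)=49995925, p(90)=56634173, p(91)=64112359, p(92)=72533807, p(93)=82010177, p(94)=92669720, p(95)=104651419, p(96)=118114304.
Final step: p(97) = p(96) + p(95) - p(92) - p(90) + p(85) + p(82) - p(75) - p(71) + p(62) + p(57) - p(46) - p(40) + p(27) + p(20) - p(5)
= 118114304 + 104651419 - 72533807 - 56634173 + 30167357 + 20506255 - 8118264 - 4697205 + 1300156 + 614154 - 105558 - 37338 + 3010 + 627 - 7
= 133230930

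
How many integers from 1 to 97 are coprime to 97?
96

97 = 97
φ(n) = n × ∏(1 - 1/p) for each prime p dividing n
φ(97) = 97 × (1 - 1/97) = 96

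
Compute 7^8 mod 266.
49

Repeated squaring. Binary of 8 = 1000.
7^1 ≡ 7 (mod 266); 7^2 ≡ 49 (mod 266); 7^4 ≡ 7 (mod 266); 7^8 ≡ 49 (mod 266)
7^8 = 7^8 ≡ 49 (mod 266)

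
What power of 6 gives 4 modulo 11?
8

Baby-step giant-step with step n = ⌈√11⌉ = 4.
Baby steps 6^j mod 11 (j:value) for j=0..3: 0:1, 1:6, 2:3, 3:7.
Giant-step multiplier: 6^(-4) ≡ 6^(10-4) = 6^6 ≡ 5 (mod 11).
Giant steps γ_i = 4·5^i mod 11: γ_0=4, γ_1=9, γ_2=1 (in table at j=0).
x = i·n + j = 2·4 + 0 = 8.
Check: 6^8 ≡ 4 (mod 11).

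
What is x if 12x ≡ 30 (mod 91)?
x ≡ 48 (mod 91)

gcd(12, 91) = 1, which divides 30, so solutions exist.
Find 12^(-1) mod 91 by the extended Euclidean algorithm:
91 = 7 × 12 + 7  ⟹  7 = (1)·91 + (-7)·12
12 = 1 × 7 + 5  ⟹  5 = (-1)·91 + (8)·12
7 = 1 × 5 + 2  ⟹  2 = (2)·91 + (-15)·12
5 = 2 × 2 + 1  ⟹  1 = (-5)·91 + (38)·12
So (38)·12 ≡ 1 (mod 91), i.e. 12^(-1) ≡ 38 (mod 91).
x ≡ 38 × 30 = 1140 ≡ 48 (mod 91).
Check: 12 × 48 = 576 ≡ 30 (mod 91).
Unique solution: x ≡ 48 (mod 91)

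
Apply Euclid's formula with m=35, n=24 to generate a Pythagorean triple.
(649, 1680, 1801)

Euclid's formula: a = m² - n², b = 2mn, c = m² + n²
m = 35, n = 24
a = 35² - 24² = 1225 - 576 = 649
b = 2 × 35 × 24 = 1680
c = 35² + 24² = 1225 + 576 = 1801
Verification: 649² + 1680² = 421201 + 2822400 = 3243601 = 1801² ✓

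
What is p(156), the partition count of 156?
73232243759

p(n) counts ways to write n as a sum of positive integers (order ignored).
Euler's pentagonal recurrence: p(k) = p(k-1) + p(k-2) - p(k-5) - p(k-7) + p(k-12) + p(k-15) - ... (offsets j(3j∓1)/2, signs ++--, p(0)=1, p(<0)=0).
DP table for k = 0..155: p(0)=1, p(1)=1, p(2)=2, p(3)=3, p(4)=5, p(5)=7, p(6)=11, p(7)=15, p(8)=22, p(9)=30, p(10)=42, p(11)=56, p(12)=77, p(13)=101, p(14)=135, p(15)=176, p(16)=231, p(17)=297, p(18)=385, p(19)=490, p(20)=627, p(21)=792, p(22)=1002, p(23)=1255, p(24)=1575, p(25)=1958, p(26)=2436, p(27)=3010, p(28)=3718, p(29)=4565, p(30)=5604, p(31)=6842, p(32)=8349, p(33)=10143, p(34)=12310, p(35)=14883, p(36)=17977, p(37)=21637, p(38)=26015, p(39)=31185, p(40)=37338, p(41)=44583, p(42)=53174, p(43)=63261, p(44)=75175, p(45)=89134, p(46)=105558, p(47)=124754, p(48)=147273, p(49)=173525, p(50)=204226, p(51)=239943, p(52)=281589, p(53)=329931, p(54)=386155, p(55)=451276, p(56)=526823, p(57)=614154, p(58)=715220, p(59)=831820, p(60)=966467, p(61)=1121505, p(62)=1300156, p(63)=1505499, p(64)=1741630, p(65)=2012558, p(66)=2323520, p(67)=2679689, p(68)=3087735, p(69)=3554345, p(70)=4087968, p(71)=4697205, p(72)=5392783, p(73)=6185689, p(74)=7089500, p(75)=8118264, p(76)=9289091, p(77)=10619863, p(78)=12132164, p(79)=13848650, p(80)=15796476, p(81)=18004327, p(82)=20506255, p(83)=23338469, p(84)=26543660, p(85)=30167357, p(86)=34262962, p(87)=38887673, p(88)=44108109, p(89)=49995925, p(90)=56634173, p(91)=64112359, p(92)=72533807, p(93)=82010177, p(94)=92669720, p(95)=104651419, p(96)=118114304, p(97)=133230930, p(98)=150198136, p(99)=169229875, p(100)=190569292, p(101)=214481126, p(102)=241265379, p(103)=271248950, p(104)=304801365, p(105)=342325709, p(106)=384276336, p(107)=431149389, p(108)=483502844, p(109)=541946240, p(110)=607163746, p(111)=679903203, p(112)=761002156, p(113)=851376628, p(114)=952050665, p(115)=1064144451, p(116)=1188908248, p(117)=1327710076, p(118)=1482074143, p(119)=1653668665, p(120)=1844349560, p(121)=2056148051, p(122)=2291320912, p(123)=2552338241, p(124)=2841940500, p(125)=3163127352, p(126)=3519222692, p(127)=3913864295, p(128)=4351078600, p(129)=4835271870, p(130)=5371315400, p(131)=5964539504, p(132)=6620830889, p(133)=7346629512, p(134)=8149040695, p(135)=9035836076, p(136)=10015581680, p(137)=11097645016, p(138)=12292341831, p(139)=13610949895, p(140)=15065878135, p(141)=16670689208, p(142)=18440293320, p(143)=20390982757, p(144)=22540654445, p(145)=24908858009, p(146)=27517052599, p(147)=30388671978, p(148)=33549419497, p(149)=37027355200, p(150)=40853235313, p(151)=45060624582, p(152)=49686288421, p(153)=54770336324, p(154)=60356673280, p(155)=66493182097.
Final step: p(156) = p(155) + p(154) - p(151) - p(149) + p(144) + p(141) - p(134) - p(130) + p(121) + p(116) - p(105) - p(99) + p(86) + p(79) - p(64) - p(56) + p(39) + p(30) - p(11) - p(1)
= 66493182097 + 60356673280 - 45060624582 - 37027355200 + 22540654445 + 16670689208 - 8149040695 - 5371315400 + 2056148051 + 1188908248 - 342325709 - 169229875 + 34262962 + 13848650 - 1741630 - 526823 + 31185 + 5604 - 56 - 1
= 73232243759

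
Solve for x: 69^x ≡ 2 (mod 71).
36

Baby-step giant-step with step n = ⌈√71⌉ = 9.
Baby steps 69^j mod 71 (j:value) for j=0..8: 0:1, 1:69, 2:4, 3:63, 4:16, 5:39, 6:64, 7:14, 8:43.
Giant-step multiplier: 69^(-9) ≡ 69^(70-9) = 69^61 ≡ 52 (mod 71).
Giant steps γ_i = 2·52^i mod 71: γ_0=2, γ_1=33, γ_2=12, γ_3=56, γ_4=1 (in table at j=0).
x = i·n + j = 4·9 + 0 = 36.
Check: 69^36 ≡ 2 (mod 71).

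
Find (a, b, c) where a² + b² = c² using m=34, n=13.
(987, 884, 1325)

Euclid's formula: a = m² - n², b = 2mn, c = m² + n²
m = 34, n = 13
a = 34² - 13² = 1156 - 169 = 987
b = 2 × 34 × 13 = 884
c = 34² + 13² = 1156 + 169 = 1325
Verification: 987² + 884² = 974169 + 781456 = 1755625 = 1325² ✓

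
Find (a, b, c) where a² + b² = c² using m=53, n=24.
(2233, 2544, 3385)

Euclid's formula: a = m² - n², b = 2mn, c = m² + n²
m = 53, n = 24
a = 53² - 24² = 2809 - 576 = 2233
b = 2 × 53 × 24 = 2544
c = 53² + 24² = 2809 + 576 = 3385
Verification: 2233² + 2544² = 4986289 + 6471936 = 11458225 = 3385² ✓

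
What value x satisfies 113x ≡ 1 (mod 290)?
77

gcd(113, 290) = 1, so the inverse exists.
Extended Euclidean algorithm on (290, 113):
290 = 2 × 113 + 64  ⟹  64 = (1)·290 + (-2)·113
113 = 1 × 64 + 49  ⟹  49 = (-1)·290 + (3)·113
64 = 1 × 49 + 15  ⟹  15 = (2)·290 + (-5)·113
49 = 3 × 15 + 4  ⟹  4 = (-7)·290 + (18)·113
15 = 3 × 4 + 3  ⟹  3 = (23)·290 + (-59)·113
4 = 1 × 3 + 1  ⟹  1 = (-30)·290 + (77)·113
So (77)·113 ≡ 1 (mod 290), i.e. 113^(-1) ≡ 77 (mod 290).
Check: 113 × 77 = 8701 ≡ 1 (mod 290)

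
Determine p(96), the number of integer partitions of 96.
118114304

p(n) counts ways to write n as a sum of positive integers (order ignored).
Euler's pentagonal recurrence: p(k) = p(k-1) + p(k-2) - p(k-5) - p(k-7) + p(k-12) + p(k-15) - ... (offsets j(3j∓1)/2, signs ++--, p(0)=1, p(<0)=0).
DP table for k = 0..95: p(0)=1, p(1)=1, p(2)=2, p(3)=3, p(4)=5, p(5)=7, p(6)=11, p(7)=15, p(8)=22, p(9)=30, p(10)=42, p(11)=56, p(12)=77, p(13)=101, p(14)=135, p(15)=176, p(16)=231, p(17)=297, p(18)=385, p(19)=490, p(20)=627, p(21)=792, p(22)=1002, p(23)=1255, p(24)=1575, p(25)=1958, p(26)=2436, p(27)=3010, p(28)=3718, p(29)=4565, p(30)=5604, p(31)=6842, p(32)=8349, p(33)=10143, p(34)=12310, p(35)=14883, p(36)=17977, p(37)=21637, p(38)=26015, p(39)=31185, p(40)=37338, p(41)=44583, p(42)=53174, p(43)=63261, p(44)=75175, p(45)=89134, p(46)=105558, p(47)=124754, p(48)=147273, p(49)=173525, p(50)=204226, p(51)=239943, p(52)=281589, p(53)=329931, p(54)=386155, p(55)=451276, p(56)=526823, p(57)=614154, p(58)=715220, p(59)=831820, p(60)=966467, p(61)=1121505, p(62)=1300156, p(63)=1505499, p(64)=1741630, p(65)=2012558, p(66)=2323520, p(67)=2679689, p(68)=3087735, p(69)=3554345, p(70)=4087968, p(71)=4697205, p(72)=5392783, p(73)=6185689, p(74)=7089500, p(75)=8118264, p(76)=9289091, p(77)=10619863, p(78)=12132164, p(79)=13848650, p(80)=15796476, p(81)=18004327, p(82)=20506255, p(83)=23338469, p(84)=26543660, p(85)=30167357, p(86)=34262962, p(87)=38887673, p(88)=44108109, p(89)=49995925, p(90)=56634173, p(91)=64112359, p(92)=72533807, p(93)=82010177, p(94)=92669720, p(95)=104651419.
Final step: p(96) = p(95) + p(94) - p(91) - p(89) + p(84) + p(81) - p(74) - p(70) + p(61) + p(56) - p(45) - p(39) + p(26) + p(19) - p(4)
= 104651419 + 92669720 - 64112359 - 49995925 + 26543660 + 18004327 - 7089500 - 4087968 + 1121505 + 526823 - 89134 - 31185 + 2436 + 490 - 5
= 118114304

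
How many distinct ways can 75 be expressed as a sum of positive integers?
8118264

p(n) counts ways to write n as a sum of positive integers (order ignored).
Euler's pentagonal recurrence: p(k) = p(k-1) + p(k-2) - p(k-5) - p(k-7) + p(k-12) + p(k-15) - ... (offsets j(3j∓1)/2, signs ++--, p(0)=1, p(<0)=0).
DP table for k = 0..74: p(0)=1, p(1)=1, p(2)=2, p(3)=3, p(4)=5, p(5)=7, p(6)=11, p(7)=15, p(8)=22, p(9)=30, p(10)=42, p(11)=56, p(12)=77, p(13)=101, p(14)=135, p(15)=176, p(16)=231, p(17)=297, p(18)=385, p(19)=490, p(20)=627, p(21)=792, p(22)=1002, p(23)=1255, p(24)=1575, p(25)=1958, p(26)=2436, p(27)=3010, p(28)=3718, p(29)=4565, p(30)=5604, p(31)=6842, p(32)=8349, p(33)=10143, p(34)=12310, p(35)=14883, p(36)=17977, p(37)=21637, p(38)=26015, p(39)=31185, p(40)=37338, p(41)=44583, p(42)=53174, p(43)=63261, p(44)=75175, p(45)=89134, p(46)=105558, p(47)=124754, p(48)=147273, p(49)=173525, p(50)=204226, p(51)=239943, p(52)=281589, p(53)=329931, p(54)=386155, p(55)=451276, p(56)=526823, p(57)=614154, p(58)=715220, p(59)=831820, p(60)=966467, p(61)=1121505, p(62)=1300156, p(63)=1505499, p(64)=1741630, p(65)=2012558, p(66)=2323520, p(67)=2679689, p(68)=3087735, p(69)=3554345, p(70)=4087968, p(71)=4697205, p(72)=5392783, p(73)=6185689, p(74)=7089500.
Final step: p(75) = p(74) + p(73) - p(70) - p(68) + p(63) + p(60) - p(53) - p(49) + p(40) + p(35) - p(24) - p(18) + p(5)
= 7089500 + 6185689 - 4087968 - 3087735 + 1505499 + 966467 - 329931 - 173525 + 37338 + 14883 - 1575 - 385 + 7
= 8118264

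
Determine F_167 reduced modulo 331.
125

Matrix identity: Q^n = [[F_(n+1), F_n], [F_n, F_(n-1)]] with Q = [[1,1],[1,0]].
n = 167 = 10100111₂. Square-and-multiply, entries mod 331:
Q^1 = [[1,1],[1,0]]
Q^2 = (Q^1)² = [[2,1],[1,1]]
Q^5 = (Q^2)²·Q = [[8,5],[5,3]]
Q^10 = (Q^5)² = [[89,55],[55,34]]
Q^20 = (Q^10)² = [[23,145],[145,209]]
Q^41 = (Q^20)²·Q = [[248,39],[39,209]]
Q^83 = (Q^41)²·Q = [[84,135],[135,280]]
Q^167 = (Q^83)²·Q = [[277,125],[125,152]]
F_167 mod 331 = Q^167[0][1] = 125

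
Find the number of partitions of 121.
2056148051

p(n) counts ways to write n as a sum of positive integers (order ignored).
Euler's pentagonal recurrence: p(k) = p(k-1) + p(k-2) - p(k-5) - p(k-7) + p(k-12) + p(k-15) - ... (offsets j(3j∓1)/2, signs ++--, p(0)=1, p(<0)=0).
DP table for k = 0..120: p(0)=1, p(1)=1, p(2)=2, p(3)=3, p(4)=5, p(5)=7, p(6)=11, p(7)=15, p(8)=22, p(9)=30, p(10)=42, p(11)=56, p(12)=77, p(13)=101, p(14)=135, p(15)=176, p(16)=231, p(17)=297, p(18)=385, p(19)=490, p(20)=627, p(21)=792, p(22)=1002, p(23)=1255, p(24)=1575, p(25)=1958, p(26)=2436, p(27)=3010, p(28)=3718, p(29)=4565, p(30)=5604, p(31)=6842, p(32)=8349, p(33)=10143, p(34)=12310, p(35)=14883, p(36)=17977, p(37)=21637, p(38)=26015, p(39)=31185, p(40)=37338, p(41)=44583, p(42)=53174, p(43)=63261, p(44)=75175, p(45)=89134, p(46)=105558, p(47)=124754, p(48)=147273, p(49)=173525, p(50)=204226, p(51)=239943, p(52)=281589, p(53)=329931, p(54)=386155, p(55)=451276, p(56)=526823, p(57)=614154, p(58)=715220, p(59)=831820, p(60)=966467, p(61)=1121505, p(62)=1300156, p(63)=1505499, p(64)=1741630, p(65)=2012558, p(66)=2323520, p(67)=2679689, p(68)=3087735, p(69)=3554345, p(70)=4087968, p(71)=4697205, p(72)=5392783, p(73)=6185689, p(74)=7089500, p(75)=8118264, p(76)=9289091, p(77)=10619863, p(78)=12132164, p(79)=13848650, p(80)=15796476, p(81)=18004327, p(82)=20506255, p(83)=23338469, p(84)=26543660, p(85)=30167357, p(86)=34262962, p(87)=38887673, p(88)=44108109, p(89)=49995925, p(90)=56634173, p(91)=64112359, p(92)=72533807, p(93)=82010177, p(94)=92669720, p(95)=104651419, p(96)=118114304, p(97)=133230930, p(98)=150198136, p(99)=169229875, p(100)=190569292, p(101)=214481126, p(102)=241265379, p(103)=271248950, p(104)=304801365, p(105)=342325709, p(106)=384276336, p(107)=431149389, p(108)=483502844, p(109)=541946240, p(110)=607163746, p(111)=679903203, p(112)=761002156, p(113)=851376628, p(114)=952050665, p(115)=1064144451, p(116)=1188908248, p(117)=1327710076, p(118)=1482074143, p(119)=1653668665, p(120)=1844349560.
Final step: p(121) = p(120) + p(119) - p(116) - p(114) + p(109) + p(106) - p(99) - p(95) + p(86) + p(81) - p(70) - p(64) + p(51) + p(44) - p(29) - p(21) + p(4)
= 1844349560 + 1653668665 - 1188908248 - 952050665 + 541946240 + 384276336 - 169229875 - 104651419 + 34262962 + 18004327 - 4087968 - 1741630 + 239943 + 75175 - 4565 - 792 + 5
= 2056148051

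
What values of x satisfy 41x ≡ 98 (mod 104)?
x ≡ 10 (mod 104)

gcd(41, 104) = 1, which divides 98, so solutions exist.
Find 41^(-1) mod 104 by the extended Euclidean algorithm:
104 = 2 × 41 + 22  ⟹  22 = (1)·104 + (-2)·41
41 = 1 × 22 + 19  ⟹  19 = (-1)·104 + (3)·41
22 = 1 × 19 + 3  ⟹  3 = (2)·104 + (-5)·41
19 = 6 × 3 + 1  ⟹  1 = (-13)·104 + (33)·41
So (33)·41 ≡ 1 (mod 104), i.e. 41^(-1) ≡ 33 (mod 104).
x ≡ 33 × 98 = 3234 ≡ 10 (mod 104).
Check: 41 × 10 = 410 ≡ 98 (mod 104).
Unique solution: x ≡ 10 (mod 104)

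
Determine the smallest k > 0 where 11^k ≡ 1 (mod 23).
22

23 is prime, so ord(11) divides φ(23) = 22.
Divisors of 22: 1, 2, 11, 22.
Repeated squaring: 11^1 ≡ 11, 11^2 ≡ 6, 11^4 ≡ 13, 11^8 ≡ 8, 11^16 ≡ 18 (mod 23).
Test 11^d mod 23 for each divisor d in increasing order:
11^1 ≡ 11
11^2 ≡ 6
11^11 = 11^8·11^2·11^1 ≡ 22
11^22 = 11^16·11^4·11^2 ≡ 1  ← first divisor giving 1
The order is 22.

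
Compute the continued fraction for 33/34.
[0; 1, 33]

Euclidean algorithm steps:
33 = 0 × 34 + 33
34 = 1 × 33 + 1
33 = 33 × 1 + 0
Continued fraction: [0; 1, 33]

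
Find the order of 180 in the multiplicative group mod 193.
64

193 is prime, so ord(180) divides φ(193) = 192.
Divisors of 192: 1, 2, 3, 4, 6, 8, 12, 16, 24, 32, 48, 64, 96, 192.
Repeated squaring: 180^1 ≡ 180, 180^2 ≡ 169, 180^4 ≡ 190, 180^8 ≡ 9, 180^16 ≡ 81, 180^32 ≡ 192, 180^64 ≡ 1, 180^128 ≡ 1 (mod 193).
Test 180^d mod 193 for each divisor d in increasing order:
180^1 ≡ 180
180^2 ≡ 169
180^3 = 180^2·180^1 ≡ 119
180^4 ≡ 190
180^6 = 180^4·180^2 ≡ 72
180^8 ≡ 9
180^12 = 180^8·180^4 ≡ 166
180^16 ≡ 81
180^24 = 180^16·180^8 ≡ 150
180^32 ≡ 192
180^48 = 180^32·180^16 ≡ 112
180^64 ≡ 1  ← first divisor giving 1
The order is 64.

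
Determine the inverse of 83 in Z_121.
35

gcd(83, 121) = 1, so the inverse exists.
Extended Euclidean algorithm on (121, 83):
121 = 1 × 83 + 38  ⟹  38 = (1)·121 + (-1)·83
83 = 2 × 38 + 7  ⟹  7 = (-2)·121 + (3)·83
38 = 5 × 7 + 3  ⟹  3 = (11)·121 + (-16)·83
7 = 2 × 3 + 1  ⟹  1 = (-24)·121 + (35)·83
So (35)·83 ≡ 1 (mod 121), i.e. 83^(-1) ≡ 35 (mod 121).
Check: 83 × 35 = 2905 ≡ 1 (mod 121)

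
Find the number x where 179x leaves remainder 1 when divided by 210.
149

gcd(179, 210) = 1, so the inverse exists.
Extended Euclidean algorithm on (210, 179):
210 = 1 × 179 + 31  ⟹  31 = (1)·210 + (-1)·179
179 = 5 × 31 + 24  ⟹  24 = (-5)·210 + (6)·179
31 = 1 × 24 + 7  ⟹  7 = (6)·210 + (-7)·179
24 = 3 × 7 + 3  ⟹  3 = (-23)·210 + (27)·179
7 = 2 × 3 + 1  ⟹  1 = (52)·210 + (-61)·179
So (-61)·179 ≡ 1 (mod 210), i.e. 179^(-1) ≡ -61 ≡ 149 (mod 210).
Check: 179 × 149 = 26671 ≡ 1 (mod 210)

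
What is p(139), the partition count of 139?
13610949895

p(n) counts ways to write n as a sum of positive integers (order ignored).
Euler's pentagonal recurrence: p(k) = p(k-1) + p(k-2) - p(k-5) - p(k-7) + p(k-12) + p(k-15) - ... (offsets j(3j∓1)/2, signs ++--, p(0)=1, p(<0)=0).
DP table for k = 0..138: p(0)=1, p(1)=1, p(2)=2, p(3)=3, p(4)=5, p(5)=7, p(6)=11, p(7)=15, p(8)=22, p(9)=30, p(10)=42, p(11)=56, p(12)=77, p(13)=101, p(14)=135, p(15)=176, p(16)=231, p(17)=297, p(18)=385, p(19)=490, p(20)=627, p(21)=792, p(22)=1002, p(23)=1255, p(24)=1575, p(25)=1958, p(26)=2436, p(27)=3010, p(28)=3718, p(29)=4565, p(30)=5604, p(31)=6842, p(32)=8349, p(33)=10143, p(34)=12310, p(35)=14883, p(36)=17977, p(37)=21637, p(38)=26015, p(39)=31185, p(40)=37338, p(41)=44583, p(42)=53174, p(43)=63261, p(44)=75175, p(45)=89134, p(46)=105558, p(47)=124754, p(48)=147273, p(49)=173525, p(50)=204226, p(51)=239943, p(52)=281589, p(53)=329931, p(54)=386155, p(55)=451276, p(56)=526823, p(57)=614154, p(58)=715220, p(59)=831820, p(60)=966467, p(61)=1121505, p(62)=1300156, p(63)=1505499, p(64)=1741630, p(65)=2012558, p(66)=2323520, p(67)=2679689, p(68)=3087735, p(69)=3554345, p(70)=4087968, p(71)=4697205, p(72)=5392783, p(73)=6185689, p(74)=7089500, p(75)=8118264, p(76)=9289091, p(77)=10619863, p(78)=12132164, p(79)=13848650, p(80)=15796476, p(81)=18004327, p(82)=20506255, p(83)=23338469, p(84)=26543660, p(85)=30167357, p(86)=34262962, p(87)=38887673, p(88)=44108109, p(89)=49995925, p(90)=56634173, p(91)=64112359, p(92)=72533807, p(93)=82010177, p(94)=92669720, p(95)=104651419, p(96)=118114304, p(97)=133230930, p(98)=150198136, p(99)=169229875, p(100)=190569292, p(101)=214481126, p(102)=241265379, p(103)=271248950, p(104)=304801365, p(105)=342325709, p(106)=384276336, p(107)=431149389, p(108)=483502844, p(109)=541946240, p(110)=607163746, p(111)=679903203, p(112)=761002156, p(113)=851376628, p(114)=952050665, p(115)=1064144451, p(116)=1188908248, p(117)=1327710076, p(118)=1482074143, p(119)=1653668665, p(120)=1844349560, p(121)=2056148051, p(122)=2291320912, p(123)=2552338241, p(124)=2841940500, p(125)=3163127352, p(126)=3519222692, p(127)=3913864295, p(128)=4351078600, p(129)=4835271870, p(130)=5371315400, p(131)=5964539504, p(132)=6620830889, p(133)=7346629512, p(134)=8149040695, p(135)=9035836076, p(136)=10015581680, p(137)=11097645016, p(138)=12292341831.
Final step: p(139) = p(138) + p(137) - p(134) - p(132) + p(127) + p(124) - p(117) - p(113) + p(104) + p(99) - p(88) - p(82) + p(69) + p(62) - p(47) - p(39) + p(22) + p(13)
= 12292341831 + 11097645016 - 8149040695 - 6620830889 + 3913864295 + 2841940500 - 1327710076 - 851376628 + 304801365 + 169229875 - 44108109 - 20506255 + 3554345 + 1300156 - 124754 - 31185 + 1002 + 101
= 13610949895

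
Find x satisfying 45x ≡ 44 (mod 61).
x ≡ 43 (mod 61)

gcd(45, 61) = 1, which divides 44, so solutions exist.
Find 45^(-1) mod 61 by the extended Euclidean algorithm:
61 = 1 × 45 + 16  ⟹  16 = (1)·61 + (-1)·45
45 = 2 × 16 + 13  ⟹  13 = (-2)·61 + (3)·45
16 = 1 × 13 + 3  ⟹  3 = (3)·61 + (-4)·45
13 = 4 × 3 + 1  ⟹  1 = (-14)·61 + (19)·45
So (19)·45 ≡ 1 (mod 61), i.e. 45^(-1) ≡ 19 (mod 61).
x ≡ 19 × 44 = 836 ≡ 43 (mod 61).
Check: 45 × 43 = 1935 ≡ 44 (mod 61).
Unique solution: x ≡ 43 (mod 61)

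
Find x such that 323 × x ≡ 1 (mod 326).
217

gcd(323, 326) = 1, so the inverse exists.
Extended Euclidean algorithm on (326, 323):
326 = 1 × 323 + 3  ⟹  3 = (1)·326 + (-1)·323
323 = 107 × 3 + 2  ⟹  2 = (-107)·326 + (108)·323
3 = 1 × 2 + 1  ⟹  1 = (108)·326 + (-109)·323
So (-109)·323 ≡ 1 (mod 326), i.e. 323^(-1) ≡ -109 ≡ 217 (mod 326).
Check: 323 × 217 = 70091 ≡ 1 (mod 326)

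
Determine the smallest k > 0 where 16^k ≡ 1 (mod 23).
11

23 is prime, so ord(16) divides φ(23) = 22.
Divisors of 22: 1, 2, 11, 22.
Repeated squaring: 16^1 ≡ 16, 16^2 ≡ 3, 16^4 ≡ 9, 16^8 ≡ 12, 16^16 ≡ 6 (mod 23).
Test 16^d mod 23 for each divisor d in increasing order:
16^1 ≡ 16
16^2 ≡ 3
16^11 = 16^8·16^2·16^1 ≡ 1  ← first divisor giving 1
The order is 11.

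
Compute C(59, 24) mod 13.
0

Using Lucas' theorem:
Write n=59 and k=24 in base 13:
n in base 13: [4, 7]
k in base 13: [1, 11]
C(59,24) mod 13 = ∏ C(n_i, k_i) mod 13
Digit binomials (mod 13): C(4,1) = 4; C(7,11) = 0 (k_i > n_i)
Product: 4 × 0 = 0 ≡ 0 (mod 13)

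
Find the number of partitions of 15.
176

p(n) counts ways to write n as a sum of positive integers (order ignored).
Euler's pentagonal recurrence: p(k) = p(k-1) + p(k-2) - p(k-5) - p(k-7) + p(k-12) + p(k-15) - ... (offsets j(3j∓1)/2, signs ++--, p(0)=1, p(<0)=0).
DP table for k = 0..14: p(0)=1, p(1)=1, p(2)=2, p(3)=3, p(4)=5, p(5)=7, p(6)=11, p(7)=15, p(8)=22, p(9)=30, p(10)=42, p(11)=56, p(12)=77, p(13)=101, p(14)=135.
Final step: p(15) = p(14) + p(13) - p(10) - p(8) + p(3) + p(0)
= 135 + 101 - 42 - 22 + 3 + 1
= 176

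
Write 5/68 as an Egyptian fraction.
1/14 + 1/476

Greedy algorithm:
5/68: ceiling(68/5) = 14, use 1/14
1/476: ceiling(476/1) = 476, use 1/476
Result: 5/68 = 1/14 + 1/476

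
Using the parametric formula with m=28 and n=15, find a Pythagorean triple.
(559, 840, 1009)

Euclid's formula: a = m² - n², b = 2mn, c = m² + n²
m = 28, n = 15
a = 28² - 15² = 784 - 225 = 559
b = 2 × 28 × 15 = 840
c = 28² + 15² = 784 + 225 = 1009
Verification: 559² + 840² = 312481 + 705600 = 1018081 = 1009² ✓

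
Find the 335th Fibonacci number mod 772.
257

Matrix identity: Q^n = [[F_(n+1), F_n], [F_n, F_(n-1)]] with Q = [[1,1],[1,0]].
n = 335 = 101001111₂. Square-and-multiply, entries mod 772:
Q^1 = [[1,1],[1,0]]
Q^2 = (Q^1)² = [[2,1],[1,1]]
Q^5 = (Q^2)²·Q = [[8,5],[5,3]]
Q^10 = (Q^5)² = [[89,55],[55,34]]
Q^20 = (Q^10)² = [[138,589],[589,321]]
Q^41 = (Q^20)²·Q = [[188,37],[37,151]]
Q^83 = (Q^41)²·Q = [[620,429],[429,191]]
Q^167 = (Q^83)²·Q = [[768,249],[249,519]]
Q^335 = (Q^167)²·Q = [[340,257],[257,83]]
F_335 mod 772 = Q^335[0][1] = 257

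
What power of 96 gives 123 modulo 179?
163

Baby-step giant-step with step n = ⌈√179⌉ = 14.
Baby steps 96^j mod 179 (j:value) for j=0..13: 0:1, 1:96, 2:87, 3:118, 4:51, 5:63, 6:141, 7:111, 8:95, 9:170, 10:31, 11:112, 12:12, 13:78.
Giant-step multiplier: 96^(-14) ≡ 96^(178-14) = 96^164 ≡ 173 (mod 179).
Giant steps γ_i = 123·173^i mod 179: γ_0=123, γ_1=157, γ_2=132, γ_3=103, γ_4=98, γ_5=128, γ_6=127, γ_7=133, γ_8=97, γ_9=134, γ_10=91, γ_11=170 (in table at j=9).
x = i·n + j = 11·14 + 9 = 163.
Check: 96^163 ≡ 123 (mod 179).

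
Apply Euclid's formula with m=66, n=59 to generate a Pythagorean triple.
(875, 7788, 7837)

Euclid's formula: a = m² - n², b = 2mn, c = m² + n²
m = 66, n = 59
a = 66² - 59² = 4356 - 3481 = 875
b = 2 × 66 × 59 = 7788
c = 66² + 59² = 4356 + 3481 = 7837
Verification: 875² + 7788² = 765625 + 60652944 = 61418569 = 7837² ✓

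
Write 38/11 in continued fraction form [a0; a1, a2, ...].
[3; 2, 5]

Euclidean algorithm steps:
38 = 3 × 11 + 5
11 = 2 × 5 + 1
5 = 5 × 1 + 0
Continued fraction: [3; 2, 5]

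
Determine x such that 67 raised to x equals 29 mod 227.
170

Baby-step giant-step with step n = ⌈√227⌉ = 16.
Baby steps 67^j mod 227 (j:value) for j=0..15: 0:1, 1:67, 2:176, 3:215, 4:104, 5:158, 6:144, 7:114, 8:147, 9:88, 10:221, 11:52, 12:79, 13:72, 14:57, 15:187.
Giant-step multiplier: 67^(-16) ≡ 67^(226-16) = 67^210 ≡ 129 (mod 227).
Giant steps γ_i = 29·129^i mod 227: γ_0=29, γ_1=109, γ_2=214, γ_3=139, γ_4=225, γ_5=196, γ_6=87, γ_7=100, γ_8=188, γ_9=190, γ_10=221 (in table at j=10).
x = i·n + j = 10·16 + 10 = 170.
Check: 67^170 ≡ 29 (mod 227).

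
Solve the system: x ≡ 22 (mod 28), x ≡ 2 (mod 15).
302

Using Chinese Remainder Theorem:
M = 28 × 15 = 420
M1 = 15, M2 = 28
y1 = 15^(-1) mod 28 = 15
y2 = 28^(-1) mod 15 = 7
x = (22×15×15 + 2×28×7) mod 420 = 302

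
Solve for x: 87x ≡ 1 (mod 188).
67

gcd(87, 188) = 1, so the inverse exists.
Extended Euclidean algorithm on (188, 87):
188 = 2 × 87 + 14  ⟹  14 = (1)·188 + (-2)·87
87 = 6 × 14 + 3  ⟹  3 = (-6)·188 + (13)·87
14 = 4 × 3 + 2  ⟹  2 = (25)·188 + (-54)·87
3 = 1 × 2 + 1  ⟹  1 = (-31)·188 + (67)·87
So (67)·87 ≡ 1 (mod 188), i.e. 87^(-1) ≡ 67 (mod 188).
Check: 87 × 67 = 5829 ≡ 1 (mod 188)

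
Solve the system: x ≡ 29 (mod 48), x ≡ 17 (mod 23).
845

Using Chinese Remainder Theorem:
M = 48 × 23 = 1104
M1 = 23, M2 = 48
y1 = 23^(-1) mod 48 = 23
y2 = 48^(-1) mod 23 = 12
x = (29×23×23 + 17×48×12) mod 1104 = 845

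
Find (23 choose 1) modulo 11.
1

Using Lucas' theorem:
Write n=23 and k=1 in base 11:
n in base 11: [2, 1]
k in base 11: [0, 1]
C(23,1) mod 11 = ∏ C(n_i, k_i) mod 11
Digit binomials (mod 11): C(2,0) = 1; C(1,1) = 1
Product: 1 × 1 = 1 ≡ 1 (mod 11)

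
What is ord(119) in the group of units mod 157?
156

157 is prime, so ord(119) divides φ(157) = 156.
Divisors of 156: 1, 2, 3, 4, 6, 12, 13, 26, 39, 52, 78, 156.
Repeated squaring: 119^1 ≡ 119, 119^2 ≡ 31, 119^4 ≡ 19, 119^8 ≡ 47, 119^16 ≡ 11, 119^32 ≡ 121, 119^64 ≡ 40, 119^128 ≡ 30 (mod 157).
Test 119^d mod 157 for each divisor d in increasing order:
119^1 ≡ 119
119^2 ≡ 31
119^3 = 119^2·119^1 ≡ 78
119^4 ≡ 19
119^6 = 119^4·119^2 ≡ 118
119^12 = 119^8·119^4 ≡ 108
119^13 = 119^8·119^4·119^1 ≡ 135
119^26 = 119^16·119^8·119^2 ≡ 13
119^39 = 119^32·119^4·119^2·119^1 ≡ 28
119^52 = 119^32·119^16·119^4 ≡ 12
119^78 = 119^64·119^8·119^4·119^2 ≡ 156
119^156 = 119^128·119^16·119^8·119^4 ≡ 1  ← first divisor giving 1
The order is 156.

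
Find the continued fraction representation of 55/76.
[0; 1, 2, 1, 1, 1, 1, 1, 2]

Euclidean algorithm steps:
55 = 0 × 76 + 55
76 = 1 × 55 + 21
55 = 2 × 21 + 13
21 = 1 × 13 + 8
13 = 1 × 8 + 5
8 = 1 × 5 + 3
5 = 1 × 3 + 2
3 = 1 × 2 + 1
2 = 2 × 1 + 0
Continued fraction: [0; 1, 2, 1, 1, 1, 1, 1, 2]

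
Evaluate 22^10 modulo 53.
6

Repeated squaring. Binary of 10 = 1010.
22^1 ≡ 22 (mod 53); 22^2 ≡ 7 (mod 53); 22^4 ≡ 49 (mod 53); 22^8 ≡ 16 (mod 53)
22^10 = 22^2 × 22^8 ≡ 6 (mod 53)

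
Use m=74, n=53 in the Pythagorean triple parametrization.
(2667, 7844, 8285)

Euclid's formula: a = m² - n², b = 2mn, c = m² + n²
m = 74, n = 53
a = 74² - 53² = 5476 - 2809 = 2667
b = 2 × 74 × 53 = 7844
c = 74² + 53² = 5476 + 2809 = 8285
Verification: 2667² + 7844² = 7112889 + 61528336 = 68641225 = 8285² ✓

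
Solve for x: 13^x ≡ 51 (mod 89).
73

Baby-step giant-step with step n = ⌈√89⌉ = 10.
Baby steps 13^j mod 89 (j:value) for j=0..9: 0:1, 1:13, 2:80, 3:61, 4:81, 5:74, 6:72, 7:46, 8:64, 9:31.
Giant-step multiplier: 13^(-10) ≡ 13^(88-10) = 13^78 ≡ 36 (mod 89).
Giant steps γ_i = 51·36^i mod 89: γ_0=51, γ_1=56, γ_2=58, γ_3=41, γ_4=52, γ_5=3, γ_6=19, γ_7=61 (in table at j=3).
x = i·n + j = 7·10 + 3 = 73.
Check: 13^73 ≡ 51 (mod 89).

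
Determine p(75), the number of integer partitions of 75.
8118264

p(n) counts ways to write n as a sum of positive integers (order ignored).
Euler's pentagonal recurrence: p(k) = p(k-1) + p(k-2) - p(k-5) - p(k-7) + p(k-12) + p(k-15) - ... (offsets j(3j∓1)/2, signs ++--, p(0)=1, p(<0)=0).
DP table for k = 0..74: p(0)=1, p(1)=1, p(2)=2, p(3)=3, p(4)=5, p(5)=7, p(6)=11, p(7)=15, p(8)=22, p(9)=30, p(10)=42, p(11)=56, p(12)=77, p(13)=101, p(14)=135, p(15)=176, p(16)=231, p(17)=297, p(18)=385, p(19)=490, p(20)=627, p(21)=792, p(22)=1002, p(23)=1255, p(24)=1575, p(25)=1958, p(26)=2436, p(27)=3010, p(28)=3718, p(29)=4565, p(30)=5604, p(31)=6842, p(32)=8349, p(33)=10143, p(34)=12310, p(35)=14883, p(36)=17977, p(37)=21637, p(38)=26015, p(39)=31185, p(40)=37338, p(41)=44583, p(42)=53174, p(43)=63261, p(44)=75175, p(45)=89134, p(46)=105558, p(47)=124754, p(48)=147273, p(49)=173525, p(50)=204226, p(51)=239943, p(52)=281589, p(53)=329931, p(54)=386155, p(55)=451276, p(56)=526823, p(57)=614154, p(58)=715220, p(59)=831820, p(60)=966467, p(61)=1121505, p(62)=1300156, p(63)=1505499, p(64)=1741630, p(65)=2012558, p(66)=2323520, p(67)=2679689, p(68)=3087735, p(69)=3554345, p(70)=4087968, p(71)=4697205, p(72)=5392783, p(73)=6185689, p(74)=7089500.
Final step: p(75) = p(74) + p(73) - p(70) - p(68) + p(63) + p(60) - p(53) - p(49) + p(40) + p(35) - p(24) - p(18) + p(5)
= 7089500 + 6185689 - 4087968 - 3087735 + 1505499 + 966467 - 329931 - 173525 + 37338 + 14883 - 1575 - 385 + 7
= 8118264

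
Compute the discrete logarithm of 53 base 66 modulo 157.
109

Baby-step giant-step with step n = ⌈√157⌉ = 13.
Baby steps 66^j mod 157 (j:value) for j=0..12: 0:1, 1:66, 2:117, 3:29, 4:30, 5:96, 6:56, 7:85, 8:115, 9:54, 10:110, 11:38, 12:153.
Giant-step multiplier: 66^(-13) ≡ 66^(156-13) = 66^143 ≡ 22 (mod 157).
Giant steps γ_i = 53·22^i mod 157: γ_0=53, γ_1=67, γ_2=61, γ_3=86, γ_4=8, γ_5=19, γ_6=104, γ_7=90, γ_8=96 (in table at j=5).
x = i·n + j = 8·13 + 5 = 109.
Check: 66^109 ≡ 53 (mod 157).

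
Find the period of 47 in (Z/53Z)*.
13

53 is prime, so ord(47) divides φ(53) = 52.
Divisors of 52: 1, 2, 4, 13, 26, 52.
Repeated squaring: 47^1 ≡ 47, 47^2 ≡ 36, 47^4 ≡ 24, 47^8 ≡ 46, 47^16 ≡ 49, 47^32 ≡ 16 (mod 53).
Test 47^d mod 53 for each divisor d in increasing order:
47^1 ≡ 47
47^2 ≡ 36
47^4 ≡ 24
47^13 = 47^8·47^4·47^1 ≡ 1  ← first divisor giving 1
The order is 13.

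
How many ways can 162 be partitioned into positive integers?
129913904637

p(n) counts ways to write n as a sum of positive integers (order ignored).
Euler's pentagonal recurrence: p(k) = p(k-1) + p(k-2) - p(k-5) - p(k-7) + p(k-12) + p(k-15) - ... (offsets j(3j∓1)/2, signs ++--, p(0)=1, p(<0)=0).
DP table for k = 0..161: p(0)=1, p(1)=1, p(2)=2, p(3)=3, p(4)=5, p(5)=7, p(6)=11, p(7)=15, p(8)=22, p(9)=30, p(10)=42, p(11)=56, p(12)=77, p(13)=101, p(14)=135, p(15)=176, p(16)=231, p(17)=297, p(18)=385, p(19)=490, p(20)=627, p(21)=792, p(22)=1002, p(23)=1255, p(24)=1575, p(25)=1958, p(26)=2436, p(27)=3010, p(28)=3718, p(29)=4565, p(30)=5604, p(31)=6842, p(32)=8349, p(33)=10143, p(34)=12310, p(35)=14883, p(36)=17977, p(37)=21637, p(38)=26015, p(39)=31185, p(40)=37338, p(41)=44583, p(42)=53174, p(43)=63261, p(44)=75175, p(45)=89134, p(46)=105558, p(47)=124754, p(48)=147273, p(49)=173525, p(50)=204226, p(51)=239943, p(52)=281589, p(53)=329931, p(54)=386155, p(55)=451276, p(56)=526823, p(57)=614154, p(58)=715220, p(59)=831820, p(60)=966467, p(61)=1121505, p(62)=1300156, p(63)=1505499, p(64)=1741630, p(65)=2012558, p(66)=2323520, p(67)=2679689, p(68)=3087735, p(69)=3554345, p(70)=4087968, p(71)=4697205, p(72)=5392783, p(73)=6185689, p(74)=7089500, p(75)=8118264, p(76)=9289091, p(77)=10619863, p(78)=12132164, p(79)=13848650, p(80)=15796476, p(81)=18004327, p(82)=20506255, p(83)=23338469, p(84)=26543660, p(85)=30167357, p(86)=34262962, p(87)=38887673, p(88)=44108109, p(89)=49995925, p(90)=56634173, p(91)=64112359, p(92)=72533807, p(93)=82010177, p(94)=92669720, p(95)=104651419, p(96)=118114304, p(97)=133230930, p(98)=150198136, p(99)=169229875, p(100)=190569292, p(101)=214481126, p(102)=241265379, p(103)=271248950, p(104)=304801365, p(105)=342325709, p(106)=384276336, p(107)=431149389, p(108)=483502844, p(109)=541946240, p(110)=607163746, p(111)=679903203, p(112)=761002156, p(113)=851376628, p(114)=952050665, p(115)=1064144451, p(116)=1188908248, p(117)=1327710076, p(118)=1482074143, p(119)=1653668665, p(120)=1844349560, p(121)=2056148051, p(122)=2291320912, p(123)=2552338241, p(124)=2841940500, p(125)=3163127352, p(126)=3519222692, p(127)=3913864295, p(128)=4351078600, p(129)=4835271870, p(130)=5371315400, p(131)=5964539504, p(132)=6620830889, p(133)=7346629512, p(134)=8149040695, p(135)=9035836076, p(136)=10015581680, p(137)=11097645016, p(138)=12292341831, p(139)=13610949895, p(140)=15065878135, p(141)=16670689208, p(142)=18440293320, p(143)=20390982757, p(144)=22540654445, p(145)=24908858009, p(146)=27517052599, p(147)=30388671978, p(148)=33549419497, p(149)=37027355200, p(150)=40853235313, p(151)=45060624582, p(152)=49686288421, p(153)=54770336324, p(154)=60356673280, p(155)=66493182097, p(156)=73232243759, p(157)=80630964769, p(158)=88751778802, p(159)=97662728555, p(160)=107438159466, p(161)=118159068427.
Final step: p(162) = p(161) + p(160) - p(157) - p(155) + p(150) + p(147) - p(140) - p(136) + p(127) + p(122) - p(111) - p(105) + p(92) + p(85) - p(70) - p(62) + p(45) + p(36) - p(17) - p(7)
= 118159068427 + 107438159466 - 80630964769 - 66493182097 + 40853235313 + 30388671978 - 15065878135 - 10015581680 + 3913864295 + 2291320912 - 679903203 - 342325709 + 72533807 + 30167357 - 4087968 - 1300156 + 89134 + 17977 - 297 - 15
= 129913904637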